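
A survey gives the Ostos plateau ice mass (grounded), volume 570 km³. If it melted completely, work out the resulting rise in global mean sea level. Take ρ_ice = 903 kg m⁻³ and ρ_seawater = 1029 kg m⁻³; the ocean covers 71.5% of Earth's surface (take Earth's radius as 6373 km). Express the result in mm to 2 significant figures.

≈ 1.4 mm

Ostos: 570 km³ × (903/1029) = 500.2 km³ of water.
Spread over 3.65×10^14 m² of ocean, Δh = 5.002×10^11 / 3.65×10^14 = 1.37×10^-3 m = 1.4 mm.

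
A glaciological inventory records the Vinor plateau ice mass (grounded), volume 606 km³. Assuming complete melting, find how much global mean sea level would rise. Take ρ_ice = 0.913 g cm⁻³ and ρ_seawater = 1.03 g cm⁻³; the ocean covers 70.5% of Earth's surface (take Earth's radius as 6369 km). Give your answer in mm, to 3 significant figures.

≈ 1.49 mm

Vinor: 606 km³ × (913/1030) = 537.2 km³ of water.
Spread over 3.59×10^14 m² of ocean, Δh = 5.372×10^11 / 3.59×10^14 = 1.49×10^-3 m = 1.49 mm.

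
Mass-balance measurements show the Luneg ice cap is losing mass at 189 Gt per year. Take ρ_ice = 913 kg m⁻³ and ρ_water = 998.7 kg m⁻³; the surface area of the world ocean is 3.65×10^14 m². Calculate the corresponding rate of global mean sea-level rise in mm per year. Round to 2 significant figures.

≈ 0.52 mm/yr

ρ_w = 998.7 kg m⁻³. Annual water volume added = 189 Gt / ρ_w = 1.890×10^14 kg / 998.7 kg m⁻³ = 1.892×10^11 m³.
Δh per year = 1.892×10^11 / 3.65×10^14 = 5.18×10^-4 m = 0.52 mm.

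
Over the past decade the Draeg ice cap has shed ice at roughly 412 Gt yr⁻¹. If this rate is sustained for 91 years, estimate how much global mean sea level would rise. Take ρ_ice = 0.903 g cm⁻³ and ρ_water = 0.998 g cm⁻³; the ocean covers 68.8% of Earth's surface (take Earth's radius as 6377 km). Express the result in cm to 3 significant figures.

Total mass lost = 412 Gt/yr × 91 yr = 3.749×10^4 Gt = 3.749×10^16 kg.
ρ_w = 0.998 g cm⁻³ = 998 kg m⁻³, so water volume = 3.749×10^16 / 998 = 3.757×10^13 m³.
Δh = 3.757×10^13 / 3.52×10^14 = 0.107 m = 10.7 cm.

≈ 10.7 cm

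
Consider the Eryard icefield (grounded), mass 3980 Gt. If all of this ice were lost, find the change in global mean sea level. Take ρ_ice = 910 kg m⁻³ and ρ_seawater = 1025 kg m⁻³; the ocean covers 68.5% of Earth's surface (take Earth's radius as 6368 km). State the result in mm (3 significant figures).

Eryard: 3980 Gt = 3.980×10^15 kg; dividing by ρ_w = 1025 kg m⁻³ gives 3.883×10^12 m³ of water.
Spread over 3.49×10^14 m² of ocean, Δh = 3.883×10^12 / 3.49×10^14 = 0.0111 m = 11.1 mm.

≈ 11.1 mm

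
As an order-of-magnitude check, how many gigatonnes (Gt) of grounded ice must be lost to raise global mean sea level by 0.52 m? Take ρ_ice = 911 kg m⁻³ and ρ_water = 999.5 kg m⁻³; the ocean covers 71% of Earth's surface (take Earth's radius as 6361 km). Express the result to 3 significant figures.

Required water volume = Δh × A = 0.52 m × 3.61×10^14 m² = 1.877×10^14 m³.
ρ_w = 999.5 kg m⁻³, so the mass of water = 1.877×10^14 m³ × 999.5 kg m⁻³ = 1.876×10^17 kg = 1.88×10^5 Gt (and the same mass of ice, by conservation).

≈ 1.88×10^5 Gt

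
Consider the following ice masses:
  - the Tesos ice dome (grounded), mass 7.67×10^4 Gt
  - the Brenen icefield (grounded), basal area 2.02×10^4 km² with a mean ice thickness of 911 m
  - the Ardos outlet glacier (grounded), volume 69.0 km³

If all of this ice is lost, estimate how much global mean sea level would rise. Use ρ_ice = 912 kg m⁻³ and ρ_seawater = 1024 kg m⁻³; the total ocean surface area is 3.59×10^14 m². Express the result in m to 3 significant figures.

Tesos: 7.67×10^4 Gt = 7.670×10^16 kg; dividing by ρ_w = 1024 kg m⁻³ gives 7.490×10^13 m³ of water.
Brenen: ice volume = 2.02×10^4 km² × 911 m = 1.840×10^4 km³; 1.840×10^4 × (912/1024) = 1.639×10^4 km³ of water.
Ardos: 69.0 km³ × (912/1024) = 61.45 km³ of water.
Total added water ≈ 9.135×10^13 m³ over 3.59×10^14 m² → Δh = 0.254 m.

≈ 0.254 m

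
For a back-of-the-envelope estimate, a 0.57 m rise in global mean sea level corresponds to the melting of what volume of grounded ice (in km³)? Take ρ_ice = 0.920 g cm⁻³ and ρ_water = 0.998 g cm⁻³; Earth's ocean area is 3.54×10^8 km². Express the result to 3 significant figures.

Required water volume = Δh × A = 0.57 m × 3.54×10^14 m² = 2.018×10^14 m³ = 2.018×10^5 km³.
Ice volume = water volume × ρ_w/ρ_ice = 2.018×10^5 × 998/920 = 2.19×10^5 km³.

≈ 2.19×10^5 km³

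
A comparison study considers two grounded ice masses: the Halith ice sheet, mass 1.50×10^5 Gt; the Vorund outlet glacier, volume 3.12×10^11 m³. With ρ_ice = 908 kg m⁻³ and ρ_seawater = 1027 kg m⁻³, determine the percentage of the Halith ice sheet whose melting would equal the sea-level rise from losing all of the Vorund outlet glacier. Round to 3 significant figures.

≈ 0.189 %

Equal sea-level rise means equal mass of meltwater, i.e. equal mass of ice lost.
Ice mass of Vorund: 2.833×10^14 kg; ice mass of Halith: 1.500×10^17 kg.
Fraction required = 2.833×10^14 / 1.500×10^17 = 1.89×10^-3 → 0.189 %.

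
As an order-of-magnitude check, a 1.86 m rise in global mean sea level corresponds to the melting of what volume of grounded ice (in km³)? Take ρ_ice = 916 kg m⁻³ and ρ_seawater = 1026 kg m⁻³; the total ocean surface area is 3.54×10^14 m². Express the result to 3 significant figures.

≈ 7.38×10^5 km³

Required water volume = Δh × A = 1.86 m × 3.54×10^14 m² = 6.584×10^14 m³ = 6.584×10^5 km³.
Ice volume = water volume × ρ_w/ρ_ice = 6.584×10^5 × 1026/916 = 7.38×10^5 km³.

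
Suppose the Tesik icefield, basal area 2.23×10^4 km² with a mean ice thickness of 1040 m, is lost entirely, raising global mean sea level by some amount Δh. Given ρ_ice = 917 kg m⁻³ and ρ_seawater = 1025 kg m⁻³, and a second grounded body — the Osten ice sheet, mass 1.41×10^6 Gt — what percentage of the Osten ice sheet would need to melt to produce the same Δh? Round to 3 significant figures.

Equal sea-level rise means equal mass of meltwater, i.e. equal mass of ice lost.
Ice mass of Tesik: 2.127×10^16 kg; ice mass of Osten: 1.410×10^18 kg.
Fraction required = 2.127×10^16 / 1.410×10^18 = 0.0151 → 1.51 %.

≈ 1.51 %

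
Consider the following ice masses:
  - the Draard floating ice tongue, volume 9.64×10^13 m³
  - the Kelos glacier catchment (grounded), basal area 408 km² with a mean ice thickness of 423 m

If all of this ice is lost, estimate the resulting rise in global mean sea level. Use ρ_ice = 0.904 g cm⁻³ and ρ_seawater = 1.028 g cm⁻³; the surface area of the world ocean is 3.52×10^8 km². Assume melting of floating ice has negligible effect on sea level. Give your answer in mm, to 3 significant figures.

≈ 0.431 mm

The Draard floating ice tongue is floating and already displaces its own weight of water, so its melt adds essentially nothing to sea level.
Kelos: ice volume = 408 km² × 423 m = 172.6 km³; 172.6 × (904/1028) = 151.8 km³ of water.
Total added water ≈ 1.518×10^11 m³ over 3.52×10^14 m² → Δh = 4.31×10^-4 m = 0.431 mm.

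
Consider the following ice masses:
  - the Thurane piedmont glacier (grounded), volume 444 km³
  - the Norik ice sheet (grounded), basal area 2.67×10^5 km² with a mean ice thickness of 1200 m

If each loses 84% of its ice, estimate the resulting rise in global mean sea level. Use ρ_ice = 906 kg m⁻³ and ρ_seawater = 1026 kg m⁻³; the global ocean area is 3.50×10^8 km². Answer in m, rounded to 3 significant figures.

Thurane: 0.84 × 444 km³ × (906/1026) = 329.3 km³ of water.
Norik: ice volume = 2.67×10^5 km² × 1200 m = 3.204×10^5 km³; 0.84 × 3.204×10^5 × (906/1026) = 2.377×10^5 km³ of water.
Total added water ≈ 2.380×10^14 m³ over 3.50×10^14 m² → Δh = 0.680 m.

≈ 0.680 m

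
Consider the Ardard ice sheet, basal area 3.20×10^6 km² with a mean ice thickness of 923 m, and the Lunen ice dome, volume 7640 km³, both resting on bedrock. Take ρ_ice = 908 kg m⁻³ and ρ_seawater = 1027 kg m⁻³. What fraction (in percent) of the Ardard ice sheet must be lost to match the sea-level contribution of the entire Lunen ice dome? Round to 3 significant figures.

≈ 0.259 %

Equal sea-level rise means equal mass of meltwater, i.e. equal mass of ice lost.
Ice mass of Lunen: 6.937×10^15 kg; ice mass of Ardard: 2.682×10^18 kg.
Fraction required = 6.937×10^15 / 2.682×10^18 = 2.59×10^-3 → 0.259 %.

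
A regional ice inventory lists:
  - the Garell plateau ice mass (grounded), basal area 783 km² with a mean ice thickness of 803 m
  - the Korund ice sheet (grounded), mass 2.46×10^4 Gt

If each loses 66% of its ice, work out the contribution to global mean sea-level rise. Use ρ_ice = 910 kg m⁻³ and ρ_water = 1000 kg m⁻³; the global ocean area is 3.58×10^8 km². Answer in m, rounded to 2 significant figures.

Garell: ice volume = 783 km² × 803 m = 628.7 km³; 0.66 × 628.7 × (910/1000) = 377.6 km³ of water.
Korund: 0.66 × 2.46×10^4 Gt = 1.624×10^16 kg; dividing by ρ_w = 1000 kg m⁻³ gives 1.624×10^13 m³ of water.
Total added water ≈ 1.661×10^13 m³ over 3.58×10^14 m² → Δh = 0.0464 m.

≈ 0.046 m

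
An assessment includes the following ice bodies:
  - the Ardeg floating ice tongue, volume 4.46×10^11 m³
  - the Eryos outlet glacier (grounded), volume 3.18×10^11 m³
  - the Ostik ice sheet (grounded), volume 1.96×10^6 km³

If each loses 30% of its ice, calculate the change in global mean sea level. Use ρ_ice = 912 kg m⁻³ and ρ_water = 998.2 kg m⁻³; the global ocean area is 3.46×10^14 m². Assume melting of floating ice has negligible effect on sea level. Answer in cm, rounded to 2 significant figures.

The Ardeg floating ice tongue is floating and already displaces its own weight of water, so its melt adds essentially nothing to sea level.
Eryos: 0.3 × 3.18×10^11 m³ × (912/998.2) = 8.716×10^10 m³ of water.
Ostik: 0.3 × 1.96×10^6 km³ × (912/998.2) = 5.372×10^5 km³ of water.
Total added water ≈ 5.373×10^14 m³ over 3.46×10^14 m² → Δh = 1.55 m = 160 cm.

≈ 160 cm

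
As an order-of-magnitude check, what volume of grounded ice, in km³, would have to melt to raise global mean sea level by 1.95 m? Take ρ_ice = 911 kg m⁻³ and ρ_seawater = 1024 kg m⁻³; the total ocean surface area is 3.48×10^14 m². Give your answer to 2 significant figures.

≈ 7.6×10^5 km³

Required water volume = Δh × A = 1.95 m × 3.48×10^14 m² = 6.786×10^14 m³ = 6.786×10^5 km³.
Ice volume = water volume × ρ_w/ρ_ice = 6.786×10^5 × 1024/911 = 7.6×10^5 km³.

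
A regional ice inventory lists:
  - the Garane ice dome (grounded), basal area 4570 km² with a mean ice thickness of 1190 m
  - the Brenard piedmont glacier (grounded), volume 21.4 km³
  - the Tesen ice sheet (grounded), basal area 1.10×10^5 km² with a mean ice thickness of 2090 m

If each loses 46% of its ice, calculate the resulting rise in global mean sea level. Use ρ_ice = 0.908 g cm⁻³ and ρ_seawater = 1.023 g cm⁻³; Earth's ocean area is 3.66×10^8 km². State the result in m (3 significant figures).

≈ 0.263 m

Garane: ice volume = 4570 km² × 1190 m = 5438 km³; 0.46 × 5438 × (908/1023) = 2220 km³ of water.
Brenard: 0.46 × 21.4 km³ × (908/1023) = 8.737 km³ of water.
Tesen: ice volume = 1.10×10^5 km² × 2090 m = 2.299×10^5 km³; 0.46 × 2.299×10^5 × (908/1023) = 9.387×10^4 km³ of water.
Total added water ≈ 9.609×10^13 m³ over 3.66×10^14 m² → Δh = 0.263 m.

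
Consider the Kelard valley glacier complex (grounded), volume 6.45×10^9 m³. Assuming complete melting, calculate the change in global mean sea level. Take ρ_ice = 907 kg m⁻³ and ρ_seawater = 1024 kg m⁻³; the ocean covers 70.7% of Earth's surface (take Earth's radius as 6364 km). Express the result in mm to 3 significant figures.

≈ 0.0159 mm

Kelard: 6.45×10^9 m³ × (907/1024) = 5.713×10^9 m³ of water.
Spread over 3.60×10^14 m² of ocean, Δh = 5.713×10^9 / 3.60×10^14 = 1.59×10^-5 m = 0.0159 mm.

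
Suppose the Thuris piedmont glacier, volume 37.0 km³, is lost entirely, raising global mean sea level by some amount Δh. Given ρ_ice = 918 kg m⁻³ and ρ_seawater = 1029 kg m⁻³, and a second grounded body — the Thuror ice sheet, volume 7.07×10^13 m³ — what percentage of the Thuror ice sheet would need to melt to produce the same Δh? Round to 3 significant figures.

≈ 0.0523 %

Equal sea-level rise means equal mass of meltwater, i.e. equal mass of ice lost.
Ice mass of Thuris: 3.397×10^13 kg; ice mass of Thuror: 6.490×10^16 kg.
Fraction required = 3.397×10^13 / 6.490×10^16 = 5.23×10^-4 → 0.0523 %.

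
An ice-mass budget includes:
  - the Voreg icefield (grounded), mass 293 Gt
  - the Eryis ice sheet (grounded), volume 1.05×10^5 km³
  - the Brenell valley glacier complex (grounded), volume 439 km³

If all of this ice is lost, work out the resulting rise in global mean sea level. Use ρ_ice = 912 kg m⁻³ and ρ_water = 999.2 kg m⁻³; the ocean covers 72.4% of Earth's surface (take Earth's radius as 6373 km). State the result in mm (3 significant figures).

≈ 261 mm

Voreg: 293 Gt = 2.930×10^14 kg; dividing by ρ_w = 999.2 kg m⁻³ gives 2.932×10^11 m³ of water.
Eryis: 1.05×10^5 km³ × (912/999.2) = 9.584×10^4 km³ of water.
Brenell: 439 km³ × (912/999.2) = 400.7 km³ of water.
Total added water ≈ 9.653×10^13 m³ over 3.70×10^14 m² → Δh = 0.261 m = 261 mm.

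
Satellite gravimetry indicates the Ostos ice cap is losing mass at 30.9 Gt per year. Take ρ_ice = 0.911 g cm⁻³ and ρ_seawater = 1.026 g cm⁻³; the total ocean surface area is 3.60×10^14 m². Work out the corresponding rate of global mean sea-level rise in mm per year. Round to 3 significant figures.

≈ 0.0837 mm/yr

ρ_w = 1.026 g cm⁻³ = 1026 kg m⁻³. Annual water volume added = 30.9 Gt / ρ_w = 3.090×10^13 kg / 1026 kg m⁻³ = 3.012×10^10 m³.
Δh per year = 3.012×10^10 / 3.60×10^14 = 8.37×10^-5 m = 0.0837 mm.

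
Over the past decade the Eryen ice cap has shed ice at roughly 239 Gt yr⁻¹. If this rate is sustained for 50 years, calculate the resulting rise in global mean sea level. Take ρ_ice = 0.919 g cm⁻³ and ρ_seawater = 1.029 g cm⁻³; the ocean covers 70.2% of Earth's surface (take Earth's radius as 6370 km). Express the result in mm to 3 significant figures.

≈ 32.4 mm

Total mass lost = 239 Gt/yr × 50 yr = 1.195×10^4 Gt = 1.195×10^16 kg.
ρ_w = 1.029 g cm⁻³ = 1029 kg m⁻³, so water volume = 1.195×10^16 / 1029 = 1.161×10^13 m³.
Δh = 1.161×10^13 / 3.58×10^14 = 0.0324 m = 32.4 mm.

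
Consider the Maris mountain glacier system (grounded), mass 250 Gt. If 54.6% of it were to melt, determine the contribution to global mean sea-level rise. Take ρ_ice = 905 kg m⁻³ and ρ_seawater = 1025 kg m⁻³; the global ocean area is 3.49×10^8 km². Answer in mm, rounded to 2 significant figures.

Maris: 0.546 × 250 Gt = 1.365×10^14 kg; dividing by ρ_w = 1025 kg m⁻³ gives 1.332×10^11 m³ of water.
Spread over 3.49×10^14 m² of ocean, Δh = 1.332×10^11 / 3.49×10^14 = 3.82×10^-4 m = 0.38 mm.

≈ 0.38 mm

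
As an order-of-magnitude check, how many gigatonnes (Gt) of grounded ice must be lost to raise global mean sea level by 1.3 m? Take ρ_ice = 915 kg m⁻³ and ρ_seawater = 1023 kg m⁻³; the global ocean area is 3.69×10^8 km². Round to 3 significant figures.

Required water volume = Δh × A = 1.3 m × 3.69×10^14 m² = 4.797×10^14 m³.
ρ_w = 1023 kg m⁻³, so the mass of water = 4.797×10^14 m³ × 1023 kg m⁻³ = 4.907×10^17 kg = 4.91×10^5 Gt (and the same mass of ice, by conservation).

≈ 4.91×10^5 Gt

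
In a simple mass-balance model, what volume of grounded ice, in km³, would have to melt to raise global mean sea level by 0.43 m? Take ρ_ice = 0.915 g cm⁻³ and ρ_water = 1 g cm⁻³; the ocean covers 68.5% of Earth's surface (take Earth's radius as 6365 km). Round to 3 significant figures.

≈ 1.64×10^5 km³

Required water volume = Δh × A = 0.43 m × 3.49×10^14 m² = 1.500×10^14 m³ = 1.500×10^5 km³.
Ice volume = water volume × ρ_w/ρ_ice = 1.500×10^5 × 1000/915 = 1.64×10^5 km³.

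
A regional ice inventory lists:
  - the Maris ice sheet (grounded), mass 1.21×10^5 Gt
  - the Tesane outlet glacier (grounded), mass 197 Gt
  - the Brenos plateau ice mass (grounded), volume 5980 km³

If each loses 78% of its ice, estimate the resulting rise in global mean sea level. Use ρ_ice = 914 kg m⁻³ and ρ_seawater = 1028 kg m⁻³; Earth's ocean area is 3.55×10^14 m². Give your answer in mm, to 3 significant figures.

≈ 271 mm

Maris: 0.78 × 1.21×10^5 Gt = 9.438×10^16 kg; dividing by ρ_w = 1028 kg m⁻³ gives 9.181×10^13 m³ of water.
Tesane: 0.78 × 197 Gt = 1.537×10^14 kg; dividing by ρ_w = 1028 kg m⁻³ gives 1.495×10^11 m³ of water.
Brenos: 0.78 × 5980 km³ × (914/1028) = 4147 km³ of water.
Total added water ≈ 9.611×10^13 m³ over 3.55×10^14 m² → Δh = 0.271 m = 271 mm.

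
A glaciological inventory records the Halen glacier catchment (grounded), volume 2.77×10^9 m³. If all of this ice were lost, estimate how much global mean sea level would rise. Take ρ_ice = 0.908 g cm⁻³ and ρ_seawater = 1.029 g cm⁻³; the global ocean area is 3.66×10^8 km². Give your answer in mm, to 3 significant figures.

Halen: 2.77×10^9 m³ × (908/1029) = 2.444×10^9 m³ of water.
Spread over 3.66×10^14 m² of ocean, Δh = 2.444×10^9 / 3.66×10^14 = 6.68×10^-6 m = 6.68×10^-3 mm.

≈ 6.68×10^-3 mm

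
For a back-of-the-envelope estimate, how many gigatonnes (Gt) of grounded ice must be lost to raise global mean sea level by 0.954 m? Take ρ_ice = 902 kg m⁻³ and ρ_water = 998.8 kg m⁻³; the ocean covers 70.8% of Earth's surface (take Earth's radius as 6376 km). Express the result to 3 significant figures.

Required water volume = Δh × A = 0.954 m × 3.62×10^14 m² = 3.451×10^14 m³.
ρ_w = 998.8 kg m⁻³, so the mass of water = 3.451×10^14 m³ × 998.8 kg m⁻³ = 3.446×10^17 kg = 3.45×10^5 Gt (and the same mass of ice, by conservation).

≈ 3.45×10^5 Gt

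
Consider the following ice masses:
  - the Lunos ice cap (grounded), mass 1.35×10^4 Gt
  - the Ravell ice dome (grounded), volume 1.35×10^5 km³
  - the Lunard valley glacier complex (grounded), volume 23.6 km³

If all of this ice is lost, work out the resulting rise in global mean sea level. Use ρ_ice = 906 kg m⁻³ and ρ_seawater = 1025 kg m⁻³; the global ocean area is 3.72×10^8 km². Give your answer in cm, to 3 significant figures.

Lunos: 1.35×10^4 Gt = 1.350×10^16 kg; dividing by ρ_w = 1025 kg m⁻³ gives 1.317×10^13 m³ of water.
Ravell: 1.35×10^5 km³ × (906/1025) = 1.193×10^5 km³ of water.
Lunard: 23.6 km³ × (906/1025) = 20.86 km³ of water.
Total added water ≈ 1.325×10^14 m³ over 3.72×10^14 m² → Δh = 0.356 m = 35.6 cm.

≈ 35.6 cm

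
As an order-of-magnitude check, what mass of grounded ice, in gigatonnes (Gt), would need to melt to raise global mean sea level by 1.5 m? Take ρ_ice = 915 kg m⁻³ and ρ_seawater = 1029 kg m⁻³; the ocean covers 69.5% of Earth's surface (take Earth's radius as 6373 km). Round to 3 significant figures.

≈ 5.48×10^5 Gt

Required water volume = Δh × A = 1.5 m × 3.55×10^14 m² = 5.321×10^14 m³.
ρ_w = 1029 kg m⁻³, so the mass of water = 5.321×10^14 m³ × 1029 kg m⁻³ = 5.475×10^17 kg = 5.48×10^5 Gt (and the same mass of ice, by conservation).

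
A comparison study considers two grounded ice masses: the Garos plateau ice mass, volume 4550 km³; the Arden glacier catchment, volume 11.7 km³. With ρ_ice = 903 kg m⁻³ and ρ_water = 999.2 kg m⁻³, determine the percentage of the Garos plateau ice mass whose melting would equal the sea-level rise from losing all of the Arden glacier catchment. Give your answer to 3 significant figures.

≈ 0.257 %

Equal sea-level rise means equal mass of meltwater, i.e. equal mass of ice lost.
Ice mass of Arden: 1.057×10^13 kg; ice mass of Garos: 4.109×10^15 kg.
Fraction required = 1.057×10^13 / 4.109×10^15 = 2.57×10^-3 → 0.257 %.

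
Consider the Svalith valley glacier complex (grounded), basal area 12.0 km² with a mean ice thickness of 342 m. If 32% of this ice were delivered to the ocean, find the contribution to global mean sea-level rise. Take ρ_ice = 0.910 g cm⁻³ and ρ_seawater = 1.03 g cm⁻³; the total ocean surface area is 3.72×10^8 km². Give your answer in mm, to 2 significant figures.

Svalith: ice volume = 12.0 km² × 342 m = 4.104 km³; 0.32 × 4.104 × (910/1030) = 1.160 km³ of water.
Spread over 3.72×10^14 m² of ocean, Δh = 1.160×10^9 / 3.72×10^14 = 3.12×10^-6 m = 3.1×10^-3 mm.

≈ 3.1×10^-3 mm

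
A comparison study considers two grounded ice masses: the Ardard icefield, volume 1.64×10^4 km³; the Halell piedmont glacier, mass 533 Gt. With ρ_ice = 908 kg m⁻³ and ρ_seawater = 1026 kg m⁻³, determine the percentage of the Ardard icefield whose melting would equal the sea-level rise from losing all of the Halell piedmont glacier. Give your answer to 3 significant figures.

Equal sea-level rise means equal mass of meltwater, i.e. equal mass of ice lost.
Ice mass of Halell: 5.330×10^14 kg; ice mass of Ardard: 1.489×10^16 kg.
Fraction required = 5.330×10^14 / 1.489×10^16 = 0.0358 → 3.58 %.

≈ 3.58 %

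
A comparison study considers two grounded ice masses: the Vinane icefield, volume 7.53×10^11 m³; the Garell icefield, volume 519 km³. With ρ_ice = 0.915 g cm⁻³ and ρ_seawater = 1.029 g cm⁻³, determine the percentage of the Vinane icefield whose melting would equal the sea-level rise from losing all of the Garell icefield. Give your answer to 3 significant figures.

Equal sea-level rise means equal mass of meltwater, i.e. equal mass of ice lost.
Ice mass of Garell: 4.749×10^14 kg; ice mass of Vinane: 6.890×10^14 kg.
Fraction required = 4.749×10^14 / 6.890×10^14 = 0.689 → 68.9 %.

≈ 68.9 %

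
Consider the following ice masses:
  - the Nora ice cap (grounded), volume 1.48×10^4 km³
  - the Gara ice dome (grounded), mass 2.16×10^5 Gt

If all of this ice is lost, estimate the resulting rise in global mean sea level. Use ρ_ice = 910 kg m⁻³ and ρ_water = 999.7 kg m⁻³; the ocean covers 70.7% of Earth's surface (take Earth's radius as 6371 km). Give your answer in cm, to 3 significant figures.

≈ 63.7 cm

Nora: 1.48×10^4 km³ × (910/999.7) = 1.347×10^4 km³ of water.
Gara: 2.16×10^5 Gt = 2.160×10^17 kg; dividing by ρ_w = 999.7 kg m⁻³ gives 2.161×10^14 m³ of water.
Total added water ≈ 2.295×10^14 m³ over 3.61×10^14 m² → Δh = 0.637 m = 63.7 cm.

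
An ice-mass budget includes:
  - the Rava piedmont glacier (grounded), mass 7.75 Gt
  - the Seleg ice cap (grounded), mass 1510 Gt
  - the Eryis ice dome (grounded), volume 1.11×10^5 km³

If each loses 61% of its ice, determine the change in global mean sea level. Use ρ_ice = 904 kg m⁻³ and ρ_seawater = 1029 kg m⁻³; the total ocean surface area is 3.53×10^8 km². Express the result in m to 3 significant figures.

≈ 0.171 m

Rava: 0.61 × 7.75 Gt = 4.728×10^12 kg; dividing by ρ_w = 1029 kg m⁻³ gives 4.594×10^9 m³ of water.
Seleg: 0.61 × 1510 Gt = 9.211×10^14 kg; dividing by ρ_w = 1029 kg m⁻³ gives 8.951×10^11 m³ of water.
Eryis: 0.61 × 1.11×10^5 km³ × (904/1029) = 5.948×10^4 km³ of water.
Total added water ≈ 6.038×10^13 m³ over 3.53×10^14 m² → Δh = 0.171 m.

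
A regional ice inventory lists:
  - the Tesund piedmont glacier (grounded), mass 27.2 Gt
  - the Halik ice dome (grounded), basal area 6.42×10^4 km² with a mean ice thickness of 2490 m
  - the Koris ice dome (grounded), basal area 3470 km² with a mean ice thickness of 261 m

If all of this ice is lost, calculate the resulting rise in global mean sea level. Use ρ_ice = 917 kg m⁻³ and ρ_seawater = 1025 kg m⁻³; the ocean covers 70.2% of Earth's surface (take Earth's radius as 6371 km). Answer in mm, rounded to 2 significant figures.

≈ 400 mm

Tesund: 27.2 Gt = 2.720×10^13 kg; dividing by ρ_w = 1025 kg m⁻³ gives 2.654×10^10 m³ of water.
Halik: ice volume = 6.42×10^4 km² × 2490 m = 1.599×10^5 km³; 1.599×10^5 × (917/1025) = 1.430×10^5 km³ of water.
Koris: ice volume = 3470 km² × 261 m = 905.7 km³; 905.7 × (917/1025) = 810.2 km³ of water.
Total added water ≈ 1.439×10^14 m³ over 3.58×10^14 m² → Δh = 0.402 m = 400 mm.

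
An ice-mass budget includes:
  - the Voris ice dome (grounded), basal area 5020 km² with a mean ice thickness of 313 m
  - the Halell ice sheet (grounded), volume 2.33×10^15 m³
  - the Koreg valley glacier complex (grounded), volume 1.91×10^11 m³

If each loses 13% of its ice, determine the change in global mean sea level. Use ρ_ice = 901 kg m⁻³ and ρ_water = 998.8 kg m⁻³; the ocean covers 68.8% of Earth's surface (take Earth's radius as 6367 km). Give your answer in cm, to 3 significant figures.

≈ 78.0 cm

Voris: ice volume = 5020 km² × 313 m = 1571 km³; 0.13 × 1571 × (901/998.8) = 184.3 km³ of water.
Halell: 0.13 × 2.33×10^15 m³ × (901/998.8) = 2.732×10^14 m³ of water.
Koreg: 0.13 × 1.91×10^11 m³ × (901/998.8) = 2.240×10^10 m³ of water.
Total added water ≈ 2.734×10^14 m³ over 3.50×10^14 m² → Δh = 0.780 m = 78.0 cm.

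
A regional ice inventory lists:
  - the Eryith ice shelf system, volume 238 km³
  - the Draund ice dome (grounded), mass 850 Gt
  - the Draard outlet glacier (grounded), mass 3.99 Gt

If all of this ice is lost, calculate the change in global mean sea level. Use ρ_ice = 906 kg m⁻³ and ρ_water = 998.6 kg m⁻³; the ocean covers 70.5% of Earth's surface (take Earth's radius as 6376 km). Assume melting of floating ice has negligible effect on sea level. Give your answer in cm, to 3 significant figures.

The Eryith ice shelf system is floating and already displaces its own weight of water, so its melt adds essentially nothing to sea level.
Draund: 850 Gt = 8.500×10^14 kg; dividing by ρ_w = 998.6 kg m⁻³ gives 8.512×10^11 m³ of water.
Draard: 3.99 Gt = 3.990×10^12 kg; dividing by ρ_w = 998.6 kg m⁻³ gives 3.996×10^9 m³ of water.
Total added water ≈ 8.552×10^11 m³ over 3.60×10^14 m² → Δh = 2.37×10^-3 m = 0.237 cm.

≈ 0.237 cm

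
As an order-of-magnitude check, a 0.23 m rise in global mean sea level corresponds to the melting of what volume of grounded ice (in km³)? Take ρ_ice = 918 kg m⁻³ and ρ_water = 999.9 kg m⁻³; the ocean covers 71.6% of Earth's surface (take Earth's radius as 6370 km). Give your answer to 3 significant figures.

≈ 9.15×10^4 km³

Required water volume = Δh × A = 0.23 m × 3.65×10^14 m² = 8.397×10^13 m³ = 8.397×10^4 km³.
Ice volume = water volume × ρ_w/ρ_ice = 8.397×10^4 × 999.9/918 = 9.15×10^4 km³.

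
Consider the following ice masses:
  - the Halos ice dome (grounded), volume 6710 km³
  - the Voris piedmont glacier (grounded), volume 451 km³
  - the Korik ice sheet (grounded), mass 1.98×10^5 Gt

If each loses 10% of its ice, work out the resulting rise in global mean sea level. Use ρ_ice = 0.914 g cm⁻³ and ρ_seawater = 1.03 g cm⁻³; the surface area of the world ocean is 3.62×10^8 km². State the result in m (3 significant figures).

Halos: 0.1 × 6710 km³ × (914/1030) = 595.4 km³ of water.
Voris: 0.1 × 451 km³ × (914/1030) = 40.02 km³ of water.
Korik: 0.1 × 1.98×10^5 Gt = 1.980×10^16 kg; dividing by ρ_w = 1.03 g cm⁻³ = 1030 kg m⁻³ gives 1.922×10^13 m³ of water.
Total added water ≈ 1.986×10^13 m³ over 3.62×10^14 m² → Δh = 0.0549 m.

≈ 0.0549 m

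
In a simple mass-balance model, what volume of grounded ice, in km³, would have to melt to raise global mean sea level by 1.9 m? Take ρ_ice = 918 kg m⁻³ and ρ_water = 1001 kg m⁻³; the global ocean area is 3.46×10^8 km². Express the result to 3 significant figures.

≈ 7.17×10^5 km³

Required water volume = Δh × A = 1.9 m × 3.46×10^14 m² = 6.574×10^14 m³ = 6.574×10^5 km³.
Ice volume = water volume × ρ_w/ρ_ice = 6.574×10^5 × 1001/918 = 7.17×10^5 km³.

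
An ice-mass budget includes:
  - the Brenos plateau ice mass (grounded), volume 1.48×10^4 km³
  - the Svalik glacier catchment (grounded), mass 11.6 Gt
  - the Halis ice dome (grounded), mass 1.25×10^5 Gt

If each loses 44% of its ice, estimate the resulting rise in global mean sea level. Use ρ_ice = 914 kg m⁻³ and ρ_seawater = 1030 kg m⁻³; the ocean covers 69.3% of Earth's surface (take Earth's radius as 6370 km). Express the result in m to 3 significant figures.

≈ 0.167 m

Brenos: 0.44 × 1.48×10^4 km³ × (914/1030) = 5779 km³ of water.
Svalik: 0.44 × 11.6 Gt = 5.104×10^12 kg; dividing by ρ_w = 1030 kg m⁻³ gives 4.955×10^9 m³ of water.
Halis: 0.44 × 1.25×10^5 Gt = 5.500×10^16 kg; dividing by ρ_w = 1030 kg m⁻³ gives 5.340×10^13 m³ of water.
Total added water ≈ 5.918×10^13 m³ over 3.53×10^14 m² → Δh = 0.167 m.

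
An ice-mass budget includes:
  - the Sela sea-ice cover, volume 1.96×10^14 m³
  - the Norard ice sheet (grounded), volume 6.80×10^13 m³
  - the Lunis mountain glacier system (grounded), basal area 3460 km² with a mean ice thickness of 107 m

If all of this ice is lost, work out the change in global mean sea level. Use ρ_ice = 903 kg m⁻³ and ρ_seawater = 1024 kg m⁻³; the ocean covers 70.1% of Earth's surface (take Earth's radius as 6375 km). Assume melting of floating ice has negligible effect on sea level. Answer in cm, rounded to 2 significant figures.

The Sela sea-ice cover is floating and already displaces its own weight of water, so its melt adds essentially nothing to sea level.
Norard: 6.80×10^13 m³ × (903/1024) = 5.996×10^13 m³ of water.
Lunis: ice volume = 3460 km² × 107 m = 370.2 km³; 370.2 × (903/1024) = 326.5 km³ of water.
Total added water ≈ 6.029×10^13 m³ over 3.58×10^14 m² → Δh = 0.168 m = 17 cm.

≈ 17 cm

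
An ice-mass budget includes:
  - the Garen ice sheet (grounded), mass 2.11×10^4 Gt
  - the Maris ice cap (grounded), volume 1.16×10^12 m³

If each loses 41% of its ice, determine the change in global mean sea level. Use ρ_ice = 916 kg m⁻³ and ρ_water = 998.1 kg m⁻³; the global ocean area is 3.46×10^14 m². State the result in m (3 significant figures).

Garen: 0.41 × 2.11×10^4 Gt = 8.651×10^15 kg; dividing by ρ_w = 998.1 kg m⁻³ gives 8.667×10^12 m³ of water.
Maris: 0.41 × 1.16×10^12 m³ × (916/998.1) = 4.365×10^11 m³ of water.
Total added water ≈ 9.104×10^12 m³ over 3.46×10^14 m² → Δh = 0.0263 m.

≈ 0.0263 m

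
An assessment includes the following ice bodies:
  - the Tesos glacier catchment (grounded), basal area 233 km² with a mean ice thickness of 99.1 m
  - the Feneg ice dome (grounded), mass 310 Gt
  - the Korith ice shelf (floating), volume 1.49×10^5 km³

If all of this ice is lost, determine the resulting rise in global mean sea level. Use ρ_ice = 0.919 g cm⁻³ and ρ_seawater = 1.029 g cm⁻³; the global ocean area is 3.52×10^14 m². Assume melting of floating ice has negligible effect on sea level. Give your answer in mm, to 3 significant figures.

≈ 0.914 mm

Tesos: ice volume = 233 km² × 99.1 m = 23.09 km³; 23.09 × (919/1029) = 20.62 km³ of water.
Feneg: 310 Gt = 3.100×10^14 kg; dividing by ρ_w = 1.029 g cm⁻³ = 1029 kg m⁻³ gives 3.013×10^11 m³ of water.
The Korith ice shelf is floating and already displaces its own weight of water, so its melt adds essentially nothing to sea level.
Total added water ≈ 3.219×10^11 m³ over 3.52×10^14 m² → Δh = 9.14×10^-4 m = 0.914 mm.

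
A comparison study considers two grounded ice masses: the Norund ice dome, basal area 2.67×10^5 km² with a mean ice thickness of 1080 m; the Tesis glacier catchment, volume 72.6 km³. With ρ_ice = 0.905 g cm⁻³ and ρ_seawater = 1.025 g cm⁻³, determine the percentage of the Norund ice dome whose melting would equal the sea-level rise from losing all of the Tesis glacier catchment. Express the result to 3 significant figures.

≈ 0.0252 %

Equal sea-level rise means equal mass of meltwater, i.e. equal mass of ice lost.
Ice mass of Tesis: 6.570×10^13 kg; ice mass of Norund: 2.610×10^17 kg.
Fraction required = 6.570×10^13 / 2.610×10^17 = 2.52×10^-4 → 0.0252 %.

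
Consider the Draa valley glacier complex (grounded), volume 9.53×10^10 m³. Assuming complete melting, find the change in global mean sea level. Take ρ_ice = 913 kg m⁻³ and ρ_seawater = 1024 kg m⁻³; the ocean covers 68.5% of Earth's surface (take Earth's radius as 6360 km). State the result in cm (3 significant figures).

Draa: 9.53×10^10 m³ × (913/1024) = 8.497×10^10 m³ of water.
Spread over 3.48×10^14 m² of ocean, Δh = 8.497×10^10 / 3.48×10^14 = 2.44×10^-4 m = 0.0244 cm.

≈ 0.0244 cm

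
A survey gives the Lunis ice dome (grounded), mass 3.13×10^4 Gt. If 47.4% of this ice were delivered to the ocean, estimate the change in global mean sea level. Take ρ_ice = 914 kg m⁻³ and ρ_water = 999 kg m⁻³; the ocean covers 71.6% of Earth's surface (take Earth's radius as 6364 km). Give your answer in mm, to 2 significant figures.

Lunis: 0.474 × 3.13×10^4 Gt = 1.484×10^16 kg; dividing by ρ_w = 999 kg m⁻³ gives 1.485×10^13 m³ of water.
Spread over 3.64×10^14 m² of ocean, Δh = 1.485×10^13 / 3.64×10^14 = 0.0408 m = 41 mm.

≈ 41 mm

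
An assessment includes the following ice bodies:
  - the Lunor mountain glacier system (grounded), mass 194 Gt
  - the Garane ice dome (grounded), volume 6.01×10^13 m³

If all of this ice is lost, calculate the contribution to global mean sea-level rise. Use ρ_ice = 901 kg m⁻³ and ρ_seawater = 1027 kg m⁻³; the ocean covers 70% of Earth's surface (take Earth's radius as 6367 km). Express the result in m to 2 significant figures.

Lunor: 194 Gt = 1.940×10^14 kg; dividing by ρ_w = 1027 kg m⁻³ gives 1.889×10^11 m³ of water.
Garane: 6.01×10^13 m³ × (901/1027) = 5.273×10^13 m³ of water.
Total added water ≈ 5.292×10^13 m³ over 3.57×10^14 m² → Δh = 0.148 m.

≈ 0.15 m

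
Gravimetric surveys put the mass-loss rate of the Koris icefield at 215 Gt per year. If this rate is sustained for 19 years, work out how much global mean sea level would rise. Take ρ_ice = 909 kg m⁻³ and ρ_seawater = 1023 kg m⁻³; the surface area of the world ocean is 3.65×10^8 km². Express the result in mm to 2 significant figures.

Total mass lost = 215 Gt/yr × 19 yr = 4085 Gt = 4.085×10^15 kg.
ρ_w = 1023 kg m⁻³, so water volume = 4.085×10^15 / 1023 = 3.993×10^12 m³.
Δh = 3.993×10^12 / 3.65×10^14 = 0.0109 m = 11 mm.

≈ 11 mm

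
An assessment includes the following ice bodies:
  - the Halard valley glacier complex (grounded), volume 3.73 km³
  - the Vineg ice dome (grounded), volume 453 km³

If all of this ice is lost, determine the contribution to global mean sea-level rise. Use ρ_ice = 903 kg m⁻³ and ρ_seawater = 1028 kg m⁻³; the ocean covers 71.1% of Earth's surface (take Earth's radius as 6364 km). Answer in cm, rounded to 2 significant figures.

≈ 0.11 cm

Halard: 3.73 km³ × (903/1028) = 3.276 km³ of water.
Vineg: 453 km³ × (903/1028) = 397.9 km³ of water.
Total added water ≈ 4.012×10^11 m³ over 3.62×10^14 m² → Δh = 1.11×10^-3 m = 0.11 cm.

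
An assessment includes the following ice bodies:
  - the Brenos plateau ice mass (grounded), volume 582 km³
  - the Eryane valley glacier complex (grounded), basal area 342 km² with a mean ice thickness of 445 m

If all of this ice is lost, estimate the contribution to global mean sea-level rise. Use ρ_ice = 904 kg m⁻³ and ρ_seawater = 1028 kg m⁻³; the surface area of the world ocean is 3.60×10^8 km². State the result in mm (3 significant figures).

≈ 1.79 mm

Brenos: 582 km³ × (904/1028) = 511.8 km³ of water.
Eryane: ice volume = 342 km² × 445 m = 152.2 km³; 152.2 × (904/1028) = 133.8 km³ of water.
Total added water ≈ 6.456×10^11 m³ over 3.60×10^14 m² → Δh = 1.79×10^-3 m = 1.79 mm.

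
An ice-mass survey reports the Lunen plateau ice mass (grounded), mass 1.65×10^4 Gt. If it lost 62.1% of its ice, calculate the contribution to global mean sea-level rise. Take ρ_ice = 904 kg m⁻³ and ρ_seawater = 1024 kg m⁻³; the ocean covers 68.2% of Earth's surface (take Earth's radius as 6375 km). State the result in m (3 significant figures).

≈ 0.0287 m

Lunen: 0.621 × 1.65×10^4 Gt = 1.025×10^16 kg; dividing by ρ_w = 1024 kg m⁻³ gives 1.001×10^13 m³ of water.
Spread over 3.48×10^14 m² of ocean, Δh = 1.001×10^13 / 3.48×10^14 = 0.0287 m.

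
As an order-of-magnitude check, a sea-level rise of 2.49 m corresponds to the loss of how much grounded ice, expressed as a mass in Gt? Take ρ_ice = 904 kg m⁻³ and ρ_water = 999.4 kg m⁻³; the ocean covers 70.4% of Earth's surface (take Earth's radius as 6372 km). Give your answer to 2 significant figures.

Required water volume = Δh × A = 2.49 m × 3.59×10^14 m² = 8.944×10^14 m³.
ρ_w = 999.4 kg m⁻³, so the mass of water = 8.944×10^14 m³ × 999.4 kg m⁻³ = 8.939×10^17 kg = 8.9×10^5 Gt (and the same mass of ice, by conservation).

≈ 8.9×10^5 Gt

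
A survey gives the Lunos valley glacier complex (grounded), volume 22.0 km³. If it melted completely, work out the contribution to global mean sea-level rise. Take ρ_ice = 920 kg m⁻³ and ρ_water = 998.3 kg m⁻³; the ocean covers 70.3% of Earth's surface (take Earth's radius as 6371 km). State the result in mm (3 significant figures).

≈ 0.0565 mm

Lunos: 22.0 km³ × (920/998.3) = 20.27 km³ of water.
Spread over 3.59×10^14 m² of ocean, Δh = 2.027×10^10 / 3.59×10^14 = 5.65×10^-5 m = 0.0565 mm.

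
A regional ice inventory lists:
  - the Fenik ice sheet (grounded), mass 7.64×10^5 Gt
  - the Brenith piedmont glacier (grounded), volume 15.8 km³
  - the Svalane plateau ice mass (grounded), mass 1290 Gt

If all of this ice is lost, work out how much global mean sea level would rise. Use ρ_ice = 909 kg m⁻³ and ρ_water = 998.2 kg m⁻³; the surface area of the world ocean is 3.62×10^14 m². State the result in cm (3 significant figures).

Fenik: 7.64×10^5 Gt = 7.640×10^17 kg; dividing by ρ_w = 998.2 kg m⁻³ gives 7.654×10^14 m³ of water.
Brenith: 15.8 km³ × (909/998.2) = 14.39 km³ of water.
Svalane: 1290 Gt = 1.290×10^15 kg; dividing by ρ_w = 998.2 kg m⁻³ gives 1.292×10^12 m³ of water.
Total added water ≈ 7.667×10^14 m³ over 3.62×10^14 m² → Δh = 2.12 m = 212 cm.

≈ 212 cm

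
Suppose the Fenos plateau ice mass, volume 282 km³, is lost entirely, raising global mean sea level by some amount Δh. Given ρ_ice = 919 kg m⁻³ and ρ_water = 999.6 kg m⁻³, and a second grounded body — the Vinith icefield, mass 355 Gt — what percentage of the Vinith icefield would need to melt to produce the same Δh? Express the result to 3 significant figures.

≈ 73.0 %

Equal sea-level rise means equal mass of meltwater, i.e. equal mass of ice lost.
Ice mass of Fenos: 2.592×10^14 kg; ice mass of Vinith: 3.550×10^14 kg.
Fraction required = 2.592×10^14 / 3.550×10^14 = 0.730 → 73.0 %.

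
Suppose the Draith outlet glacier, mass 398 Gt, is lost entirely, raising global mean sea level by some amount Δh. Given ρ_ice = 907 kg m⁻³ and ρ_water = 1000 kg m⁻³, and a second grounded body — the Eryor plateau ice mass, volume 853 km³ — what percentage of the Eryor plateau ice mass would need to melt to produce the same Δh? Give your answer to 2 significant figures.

Equal sea-level rise means equal mass of meltwater, i.e. equal mass of ice lost.
Ice mass of Draith: 3.980×10^14 kg; ice mass of Eryor: 7.737×10^14 kg.
Fraction required = 3.980×10^14 / 7.737×10^14 = 0.514 → 51 %.

≈ 51 %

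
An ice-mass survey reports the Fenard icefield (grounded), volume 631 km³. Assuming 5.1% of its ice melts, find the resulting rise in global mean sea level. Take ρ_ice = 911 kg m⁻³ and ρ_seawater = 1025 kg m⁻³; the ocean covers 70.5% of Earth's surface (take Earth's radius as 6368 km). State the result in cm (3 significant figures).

≈ 7.96×10^-3 cm

Fenard: 0.051 × 631 km³ × (911/1025) = 28.60 km³ of water.
Spread over 3.59×10^14 m² of ocean, Δh = 2.860×10^10 / 3.59×10^14 = 7.96×10^-5 m = 7.96×10^-3 cm.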